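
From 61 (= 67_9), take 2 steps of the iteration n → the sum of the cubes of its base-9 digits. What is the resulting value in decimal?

729

61 = (6,7)_9 → 559
559 = (6,8,1)_9 → 729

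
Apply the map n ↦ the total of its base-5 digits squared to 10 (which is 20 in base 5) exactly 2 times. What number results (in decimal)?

10 = (2,0)_5 → 2² + 0² = 4
4 = (4)_5 → 4² = 16

16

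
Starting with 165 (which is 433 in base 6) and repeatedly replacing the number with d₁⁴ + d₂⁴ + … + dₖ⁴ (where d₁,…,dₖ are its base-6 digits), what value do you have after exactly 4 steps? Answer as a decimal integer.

978

165 = (4,3,3)_6 → 4⁴ + 3⁴ + 3⁴ = 256 + 81 + 81 = 418
418 = (1,5,3,4)_6 → 1⁴ + 5⁴ + 3⁴ + 4⁴ = 1 + 625 + 81 + 256 = 963
963 = (4,2,4,3)_6 → 4⁴ + 2⁴ + 4⁴ + 3⁴ = 256 + 16 + 256 + 81 = 609
609 = (2,4,5,3)_6 → 2⁴ + 4⁴ + 5⁴ + 3⁴ = 16 + 256 + 625 + 81 = 978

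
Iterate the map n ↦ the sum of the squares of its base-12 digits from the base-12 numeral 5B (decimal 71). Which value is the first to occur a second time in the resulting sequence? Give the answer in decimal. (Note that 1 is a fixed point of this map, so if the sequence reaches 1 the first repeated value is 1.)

5

71 = (5,11)_12 → 5² + 11² = 146
146 = (1,0,2)_12 → 1² + 0² + 2² = 5
5 = (5)_12 → 5² = 25
25 = (2,1)_12 → 2² + 1² = 5  — 5 already appeared earlier.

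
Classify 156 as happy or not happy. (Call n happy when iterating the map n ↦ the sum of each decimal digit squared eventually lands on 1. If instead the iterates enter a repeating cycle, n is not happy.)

156 → 62
62 → 40
40 → 16
16 → 37
37 → 58
58 → 89
89 → 145
145 → 42
42 → 20
20 → 4
4 → 16  — 16 already seen; the sequence cycles without reaching 1.

not happy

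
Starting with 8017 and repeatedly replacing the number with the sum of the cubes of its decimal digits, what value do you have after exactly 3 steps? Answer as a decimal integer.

8017 → 8³ + 0³ + 1³ + 7³ = 856
856 → 8³ + 5³ + 6³ = 853
853 → 8³ + 5³ + 3³ = 664

664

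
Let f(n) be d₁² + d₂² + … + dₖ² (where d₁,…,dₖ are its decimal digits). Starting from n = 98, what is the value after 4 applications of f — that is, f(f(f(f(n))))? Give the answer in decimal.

98 → 9² + 8² = 81 + 64 = 145
145 → 1² + 4² + 5² = 1 + 16 + 25 = 42
42 → 4² + 2² = 16 + 4 = 20
20 → 2² + 0² = 4 + 0 = 4

4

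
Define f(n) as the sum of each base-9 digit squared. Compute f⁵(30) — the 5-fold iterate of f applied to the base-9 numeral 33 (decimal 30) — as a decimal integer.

50

30 = (3,3)_9 → 3² + 3² = 18
18 = (2,0)_9 → 2² + 0² = 4
4 = (4)_9 → 4² = 16
16 = (1,7)_9 → 1² + 7² = 50
50 = (5,5)_9 → 5² + 5² = 50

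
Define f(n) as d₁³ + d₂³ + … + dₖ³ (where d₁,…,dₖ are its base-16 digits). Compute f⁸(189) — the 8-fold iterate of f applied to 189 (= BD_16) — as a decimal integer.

189 = (11,13)_16 → 11³ + 13³ = 3528
3528 = (13,12,8)_16 → 13³ + 12³ + 8³ = 4437
4437 = (1,1,5,5)_16 → 1³ + 1³ + 5³ + 5³ = 252
252 = (15,12)_16 → 15³ + 12³ = 5103
5103 = (1,3,14,15)_16 → 1³ + 3³ + 14³ + 15³ = 6147
6147 = (1,8,0,3)_16 → 1³ + 8³ + 0³ + 3³ = 540
540 = (2,1,12)_16 → 2³ + 1³ + 12³ = 1737
1737 = (6,12,9)_16 → 6³ + 12³ + 9³ = 2673

2673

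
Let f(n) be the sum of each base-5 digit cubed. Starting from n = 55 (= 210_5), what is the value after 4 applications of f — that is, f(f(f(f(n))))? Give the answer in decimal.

55 = (2,1,0)_5 → 9
9 = (1,4)_5 → 65
65 = (2,3,0)_5 → 35
35 = (1,2,0)_5 → 9

9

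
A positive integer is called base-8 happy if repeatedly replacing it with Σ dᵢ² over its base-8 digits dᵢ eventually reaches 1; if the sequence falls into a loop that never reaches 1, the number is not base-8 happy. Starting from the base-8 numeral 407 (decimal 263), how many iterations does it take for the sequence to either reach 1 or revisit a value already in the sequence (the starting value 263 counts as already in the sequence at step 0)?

5

263 = (4,0,7)_8 → 4² + 0² + 7² = 65
65 = (1,0,1)_8 → 1² + 0² + 1² = 2
2 = (2)_8 → 2² = 4
4 = (4)_8 → 4² = 16
16 = (2,0)_8 → 2² + 0² = 4  — 4 repeats.
That took 5 steps.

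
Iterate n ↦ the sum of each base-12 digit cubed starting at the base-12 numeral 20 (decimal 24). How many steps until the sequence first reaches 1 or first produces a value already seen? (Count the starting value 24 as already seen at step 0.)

15

24 = (2,0)_12 → 2³ + 0³ = 8 + 0 = 8
8 = (8)_12 → 8³ = 512
512 = (3,6,8)_12 → 3³ + 6³ + 8³ = 27 + 216 + 512 = 755
755 = (5,2,11)_12 → 5³ + 2³ + 11³ = 125 + 8 + 1331 = 1464
1464 = (10,2,0)_12 → 10³ + 2³ + 0³ = 1000 + 8 + 0 = 1008
1008 = (7,0,0)_12 → 7³ + 0³ + 0³ = 343 + 0 + 0 = 343
343 = (2,4,7)_12 → 2³ + 4³ + 7³ = 8 + 64 + 343 = 415
415 = (2,10,7)_12 → 2³ + 10³ + 7³ = 8 + 1000 + 343 = 1351
1351 = (9,4,7)_12 → 9³ + 4³ + 7³ = 729 + 64 + 343 = 1136
1136 = (7,10,8)_12 → 7³ + 10³ + 8³ = 343 + 1000 + 512 = 1855
1855 = (1,0,10,7)_12 → 1³ + 0³ + 10³ + 7³ = 1 + 0 + 1000 + 343 = 1344
1344 = (9,4,0)_12 → 9³ + 4³ + 0³ = 729 + 64 + 0 = 793
793 = (5,6,1)_12 → 5³ + 6³ + 1³ = 125 + 216 + 1 = 342
342 = (2,4,6)_12 → 2³ + 4³ + 6³ = 8 + 64 + 216 = 288
288 = (2,0,0)_12 → 2³ + 0³ + 0³ = 8 + 0 + 0 = 8  — 8 repeats.
That took 15 steps.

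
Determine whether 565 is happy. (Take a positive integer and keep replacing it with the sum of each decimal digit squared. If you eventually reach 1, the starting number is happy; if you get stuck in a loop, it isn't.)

565 → 5² + 6² + 5² = 86
86 → 8² + 6² = 100
100 → 1² + 0² + 0² = 1  — reached 1.

happy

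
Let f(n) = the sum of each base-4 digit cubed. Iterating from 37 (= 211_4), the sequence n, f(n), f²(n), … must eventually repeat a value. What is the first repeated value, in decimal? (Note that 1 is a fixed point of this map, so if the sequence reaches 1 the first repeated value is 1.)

37 = (2,1,1)_4 → 2³ + 1³ + 1³ = 8 + 1 + 1 = 10
10 = (2,2)_4 → 2³ + 2³ = 8 + 8 = 16
16 = (1,0,0)_4 → 1³ + 0³ + 0³ = 1 + 0 + 0 = 1  — reached the fixed point 1.
1 → 1, so 1 is the first repeated value.

1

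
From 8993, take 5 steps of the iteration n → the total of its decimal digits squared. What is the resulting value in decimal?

8993 → 8² + 9² + 9² + 3² = 64 + 81 + 81 + 9 = 235
235 → 2² + 3² + 5² = 4 + 9 + 25 = 38
38 → 3² + 8² = 9 + 64 = 73
73 → 7² + 3² = 49 + 9 = 58
58 → 5² + 8² = 25 + 64 = 89

89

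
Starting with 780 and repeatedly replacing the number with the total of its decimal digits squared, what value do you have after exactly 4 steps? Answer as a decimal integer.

4

780 → 7² + 8² + 0² = 113
113 → 1² + 1² + 3² = 11
11 → 1² + 1² = 2
2 → 2² = 4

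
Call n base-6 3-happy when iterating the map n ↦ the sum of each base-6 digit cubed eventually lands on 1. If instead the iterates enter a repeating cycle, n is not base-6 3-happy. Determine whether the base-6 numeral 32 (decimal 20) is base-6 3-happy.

20 = (3,2)_6 → 3³ + 2³ = 27 + 8 = 35
35 = (5,5)_6 → 5³ + 5³ = 125 + 125 = 250
250 = (1,0,5,4)_6 → 1³ + 0³ + 5³ + 4³ = 1 + 0 + 125 + 64 = 190
190 = (5,1,4)_6 → 5³ + 1³ + 4³ = 125 + 1 + 64 = 190  — 190 already seen; the sequence cycles without reaching 1.

not base-6 3-happy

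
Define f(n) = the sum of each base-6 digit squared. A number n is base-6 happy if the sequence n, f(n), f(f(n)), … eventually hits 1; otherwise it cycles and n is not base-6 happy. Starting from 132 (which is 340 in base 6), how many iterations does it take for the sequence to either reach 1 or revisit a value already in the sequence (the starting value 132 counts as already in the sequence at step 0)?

9

132 = (3,4,0)_6 → 3² + 4² + 0² = 25
25 = (4,1)_6 → 4² + 1² = 17
17 = (2,5)_6 → 2² + 5² = 29
29 = (4,5)_6 → 4² + 5² = 41
41 = (1,0,5)_6 → 1² + 0² + 5² = 26
26 = (4,2)_6 → 4² + 2² = 20
20 = (3,2)_6 → 3² + 2² = 13
13 = (2,1)_6 → 2² + 1² = 5
5 = (5)_6 → 5² = 25  — 25 repeats.
That took 9 steps.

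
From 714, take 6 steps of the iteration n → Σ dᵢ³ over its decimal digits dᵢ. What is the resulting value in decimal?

513

714 → 7³ + 1³ + 4³ = 343 + 1 + 64 = 408
408 → 4³ + 0³ + 8³ = 64 + 0 + 512 = 576
576 → 5³ + 7³ + 6³ = 125 + 343 + 216 = 684
684 → 6³ + 8³ + 4³ = 216 + 512 + 64 = 792
792 → 7³ + 9³ + 2³ = 343 + 729 + 8 = 1080
1080 → 1³ + 0³ + 8³ + 0³ = 1 + 0 + 512 + 0 = 513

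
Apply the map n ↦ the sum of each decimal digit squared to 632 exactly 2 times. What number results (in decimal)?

632 → 6² + 3² + 2² = 49
49 → 4² + 9² = 97

97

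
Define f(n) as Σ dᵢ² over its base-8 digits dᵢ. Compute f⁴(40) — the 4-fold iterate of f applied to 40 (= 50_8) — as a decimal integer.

25

40 = (5,0)_8 → 5² + 0² = 25 + 0 = 25
25 = (3,1)_8 → 3² + 1² = 9 + 1 = 10
10 = (1,2)_8 → 1² + 2² = 1 + 4 = 5
5 = (5)_8 → 5² = 25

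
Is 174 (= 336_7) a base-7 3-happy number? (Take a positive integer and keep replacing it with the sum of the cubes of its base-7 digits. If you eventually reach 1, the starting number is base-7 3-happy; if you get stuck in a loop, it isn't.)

174 = (3,3,6)_7 → 270
270 = (5,3,4)_7 → 216
216 = (4,2,6)_7 → 288
288 = (5,6,1)_7 → 342
342 = (6,6,6)_7 → 648
648 = (1,6,1,4)_7 → 282
282 = (5,5,2)_7 → 258
258 = (5,1,6)_7 → 342  — 342 already seen; the sequence cycles without reaching 1.

not base-7 3-happy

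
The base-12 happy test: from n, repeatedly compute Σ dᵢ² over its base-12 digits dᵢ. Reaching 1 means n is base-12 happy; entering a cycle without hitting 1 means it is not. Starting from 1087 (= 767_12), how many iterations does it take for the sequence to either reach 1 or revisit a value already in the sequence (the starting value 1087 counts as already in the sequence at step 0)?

1087 = (7,6,7)_12 → 134
134 = (11,2)_12 → 125
125 = (10,5)_12 → 125  — 125 repeats.
That took 3 steps.

3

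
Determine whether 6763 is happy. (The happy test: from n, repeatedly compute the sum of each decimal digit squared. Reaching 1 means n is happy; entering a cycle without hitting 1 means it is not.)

6763 → 6² + 7² + 6² + 3² = 36 + 49 + 36 + 9 = 130
130 → 1² + 3² + 0² = 1 + 9 + 0 = 10
10 → 1² + 0² = 1 + 0 = 1  — reached 1.

happy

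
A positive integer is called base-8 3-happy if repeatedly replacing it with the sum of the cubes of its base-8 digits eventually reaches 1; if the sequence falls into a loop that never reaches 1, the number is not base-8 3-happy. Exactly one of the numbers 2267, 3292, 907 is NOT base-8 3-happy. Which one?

3292

2267: 2267 → 145 → 17 → 9 → 2 → 8 → 1  — reaches 1 (base-8 3-happy)
3292: 3292 → 334 → 342 → 349 → 277 → 197 → 152 → 35 → 91 → 55 → 559 → 469 → 476 → 434 → 440 → 559  — repeats 559 (not base-8 3-happy)
907: 907 → 245 → 368 → 341 → 258 → 72 → 2 → 8 → 1  — reaches 1 (base-8 3-happy)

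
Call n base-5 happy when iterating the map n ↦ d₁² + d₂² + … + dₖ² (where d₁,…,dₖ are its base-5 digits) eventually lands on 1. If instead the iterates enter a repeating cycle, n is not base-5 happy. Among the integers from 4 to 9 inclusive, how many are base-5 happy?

2

4: 4 → 16 → 10 → 4  (repeats 4)
5: 5 → 1  (reaches 1)
6: 6 → 2 → 4 → 16 → 10 → 4  (repeats 4)
7: 7 → 5 → 1  (reaches 1)
8: 8 → 10 → 4 → 16 → 10  (repeats 10)
9: 9 → 17 → 13 → 13  (repeats 13)
base-5 happy: 5, 7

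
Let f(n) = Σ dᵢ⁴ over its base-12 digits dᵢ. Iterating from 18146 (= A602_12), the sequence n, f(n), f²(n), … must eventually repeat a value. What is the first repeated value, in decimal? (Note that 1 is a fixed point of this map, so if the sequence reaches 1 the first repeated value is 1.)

18146 = (10,6,0,2)_12 → 11312
11312 = (6,6,6,8)_12 → 7984
7984 = (4,7,5,4)_12 → 3538
3538 = (2,0,6,10)_12 → 11312  — 11312 already appeared earlier.

11312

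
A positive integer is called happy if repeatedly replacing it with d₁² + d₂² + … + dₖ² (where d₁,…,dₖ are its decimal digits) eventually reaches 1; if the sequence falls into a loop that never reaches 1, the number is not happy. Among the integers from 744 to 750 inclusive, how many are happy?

1

744: 744 → 81 → 65 → 61 → 37 → 58 → 89 → 145 → 42 → 20 → 4 → 16 → 37  (repeats 37)
745: 745 → 90 → 81 → 65 → 61 → 37 → 58 → 89 → 145 → 42 → 20 → 4 → 16 → 37  (repeats 37)
746: 746 → 101 → 2 → 4 → 16 → 37 → 58 → 89 → 145 → 42 → 20 → 4  (repeats 4)
747: 747 → 114 → 18 → 65 → 61 → 37 → 58 → 89 → 145 → 42 → 20 → 4 → 16 → 37  (repeats 37)
748: 748 → 129 → 86 → 100 → 1  (reaches 1)
749: 749 → 146 → 53 → 34 → 25 → 29 → 85 → 89 → 145 → 42 → 20 → 4 → 16 → 37 → 58 → 89  (repeats 89)
750: 750 → 74 → 65 → 61 → 37 → 58 → 89 → 145 → 42 → 20 → 4 → 16 → 37  (repeats 37)
happy: 748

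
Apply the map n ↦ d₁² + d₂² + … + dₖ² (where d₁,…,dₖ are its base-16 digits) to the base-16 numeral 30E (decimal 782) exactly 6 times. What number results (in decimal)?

782 = (3,0,14)_16 → 205
205 = (12,13)_16 → 313
313 = (1,3,9)_16 → 91
91 = (5,11)_16 → 146
146 = (9,2)_16 → 85
85 = (5,5)_16 → 50

50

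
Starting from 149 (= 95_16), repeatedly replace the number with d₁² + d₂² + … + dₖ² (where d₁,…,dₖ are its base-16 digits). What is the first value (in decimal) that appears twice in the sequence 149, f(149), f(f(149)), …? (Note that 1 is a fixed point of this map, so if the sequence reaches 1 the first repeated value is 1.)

149 = (9,5)_16 → 9² + 5² = 81 + 25 = 106
106 = (6,10)_16 → 6² + 10² = 36 + 100 = 136
136 = (8,8)_16 → 8² + 8² = 64 + 64 = 128
128 = (8,0)_16 → 8² + 0² = 64 + 0 = 64
64 = (4,0)_16 → 4² + 0² = 16 + 0 = 16
16 = (1,0)_16 → 1² + 0² = 1 + 0 = 1  — reached the fixed point 1.
1 → 1, so 1 is the first repeated value.

1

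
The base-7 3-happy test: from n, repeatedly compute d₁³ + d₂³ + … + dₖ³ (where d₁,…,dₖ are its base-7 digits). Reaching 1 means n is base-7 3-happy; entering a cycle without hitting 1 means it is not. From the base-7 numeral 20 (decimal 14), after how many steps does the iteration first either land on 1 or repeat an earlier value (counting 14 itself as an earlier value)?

14 = (2,0)_7 → 8
8 = (1,1)_7 → 2
2 = (2)_7 → 8  — 8 repeats.
That took 3 steps.

3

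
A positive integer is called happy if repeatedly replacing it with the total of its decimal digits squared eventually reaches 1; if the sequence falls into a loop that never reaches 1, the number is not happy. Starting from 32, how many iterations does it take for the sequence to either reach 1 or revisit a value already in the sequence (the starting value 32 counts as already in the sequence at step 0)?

32 → 3² + 2² = 9 + 4 = 13
13 → 1² + 3² = 1 + 9 = 10
10 → 1² + 0² = 1 + 0 = 1  — reached 1.
That took 3 steps.

3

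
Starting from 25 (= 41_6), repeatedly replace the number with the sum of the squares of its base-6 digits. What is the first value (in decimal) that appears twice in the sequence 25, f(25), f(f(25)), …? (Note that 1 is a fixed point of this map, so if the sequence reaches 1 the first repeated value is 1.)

25 = (4,1)_6 → 17
17 = (2,5)_6 → 29
29 = (4,5)_6 → 41
41 = (1,0,5)_6 → 26
26 = (4,2)_6 → 20
20 = (3,2)_6 → 13
13 = (2,1)_6 → 5
5 = (5)_6 → 25  — 25 already appeared earlier.

25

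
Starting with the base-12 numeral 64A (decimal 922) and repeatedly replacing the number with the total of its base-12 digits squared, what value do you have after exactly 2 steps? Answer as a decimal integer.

922 = (6,4,10)_12 → 152
152 = (1,0,8)_12 → 65

65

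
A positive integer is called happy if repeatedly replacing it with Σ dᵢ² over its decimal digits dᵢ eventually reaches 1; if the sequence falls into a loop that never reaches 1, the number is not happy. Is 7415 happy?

7415 → 7² + 4² + 1² + 5² = 49 + 16 + 1 + 25 = 91
91 → 9² + 1² = 81 + 1 = 82
82 → 8² + 2² = 64 + 4 = 68
68 → 6² + 8² = 36 + 64 = 100
100 → 1² + 0² + 0² = 1 + 0 + 0 = 1  — reached 1.

happy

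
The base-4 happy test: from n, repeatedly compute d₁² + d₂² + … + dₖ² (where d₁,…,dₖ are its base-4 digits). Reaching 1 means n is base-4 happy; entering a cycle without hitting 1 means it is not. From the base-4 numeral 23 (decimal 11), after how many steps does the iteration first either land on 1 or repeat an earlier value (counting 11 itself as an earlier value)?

11 = (2,3)_4 → 2² + 3² = 13
13 = (3,1)_4 → 3² + 1² = 10
10 = (2,2)_4 → 2² + 2² = 8
8 = (2,0)_4 → 2² + 0² = 4
4 = (1,0)_4 → 1² + 0² = 1  — reached 1.
That took 5 steps.

5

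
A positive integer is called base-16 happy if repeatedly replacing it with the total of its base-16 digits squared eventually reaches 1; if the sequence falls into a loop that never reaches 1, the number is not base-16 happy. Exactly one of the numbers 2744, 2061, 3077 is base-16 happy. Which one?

2744: 2744 → 285 → 171 → 221 → 338 → 30 → 197 → 169 → 181 → 146 → 85 → 50 → 13 → 169  — repeats 169 (not base-16 happy)
2061: 2061 → 233 → 277 → 27 → 122 → 149 → 106 → 136 → 128 → 64 → 16 → 1  — reaches 1 (base-16 happy)
3077: 3077 → 169 → 181 → 146 → 85 → 50 → 13 → 169  — repeats 169 (not base-16 happy)

2061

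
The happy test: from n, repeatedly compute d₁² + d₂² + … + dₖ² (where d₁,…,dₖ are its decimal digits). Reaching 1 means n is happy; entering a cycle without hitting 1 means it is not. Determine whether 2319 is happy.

2319 → 2² + 3² + 1² + 9² = 4 + 9 + 1 + 81 = 95
95 → 9² + 5² = 81 + 25 = 106
106 → 1² + 0² + 6² = 1 + 0 + 36 = 37
37 → 3² + 7² = 9 + 49 = 58
58 → 5² + 8² = 25 + 64 = 89
89 → 8² + 9² = 64 + 81 = 145
145 → 1² + 4² + 5² = 1 + 16 + 25 = 42
42 → 4² + 2² = 16 + 4 = 20
20 → 2² + 0² = 4 + 0 = 4
4 → 4² = 16
16 → 1² + 6² = 1 + 36 = 37  — 37 already seen; the sequence cycles without reaching 1.

not happy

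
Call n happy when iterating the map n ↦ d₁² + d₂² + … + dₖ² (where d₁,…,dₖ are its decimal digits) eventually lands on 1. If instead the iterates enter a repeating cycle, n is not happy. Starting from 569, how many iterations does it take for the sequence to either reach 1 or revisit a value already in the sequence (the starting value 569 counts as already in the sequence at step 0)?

569 → 5² + 6² + 9² = 142
142 → 1² + 4² + 2² = 21
21 → 2² + 1² = 5
5 → 5² = 25
25 → 2² + 5² = 29
29 → 2² + 9² = 85
85 → 8² + 5² = 89
89 → 8² + 9² = 145
145 → 1² + 4² + 5² = 42
42 → 4² + 2² = 20
20 → 2² + 0² = 4
4 → 4² = 16
16 → 1² + 6² = 37
37 → 3² + 7² = 58
58 → 5² + 8² = 89  — 89 repeats.
That took 15 steps.

15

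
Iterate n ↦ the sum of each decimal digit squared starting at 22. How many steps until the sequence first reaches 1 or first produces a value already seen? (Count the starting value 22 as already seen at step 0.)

22 → 2² + 2² = 4 + 4 = 8
8 → 8² = 64
64 → 6² + 4² = 36 + 16 = 52
52 → 5² + 2² = 25 + 4 = 29
29 → 2² + 9² = 4 + 81 = 85
85 → 8² + 5² = 64 + 25 = 89
89 → 8² + 9² = 64 + 81 = 145
145 → 1² + 4² + 5² = 1 + 16 + 25 = 42
42 → 4² + 2² = 16 + 4 = 20
20 → 2² + 0² = 4 + 0 = 4
4 → 4² = 16
16 → 1² + 6² = 1 + 36 = 37
37 → 3² + 7² = 9 + 49 = 58
58 → 5² + 8² = 25 + 64 = 89  — 89 repeats.
That took 14 steps.

14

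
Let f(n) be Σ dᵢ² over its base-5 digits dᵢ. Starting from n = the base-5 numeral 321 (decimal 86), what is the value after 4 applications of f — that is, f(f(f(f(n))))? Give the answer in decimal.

86 = (3,2,1)_5 → 14
14 = (2,4)_5 → 20
20 = (4,0)_5 → 16
16 = (3,1)_5 → 10

10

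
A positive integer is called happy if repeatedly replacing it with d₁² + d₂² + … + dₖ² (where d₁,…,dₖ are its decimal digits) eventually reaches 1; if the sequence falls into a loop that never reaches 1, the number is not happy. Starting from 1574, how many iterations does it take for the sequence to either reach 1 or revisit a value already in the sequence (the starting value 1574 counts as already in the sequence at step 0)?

1574 → 1² + 5² + 7² + 4² = 91
91 → 9² + 1² = 82
82 → 8² + 2² = 68
68 → 6² + 8² = 100
100 → 1² + 0² + 0² = 1  — reached 1.
That took 5 steps.

5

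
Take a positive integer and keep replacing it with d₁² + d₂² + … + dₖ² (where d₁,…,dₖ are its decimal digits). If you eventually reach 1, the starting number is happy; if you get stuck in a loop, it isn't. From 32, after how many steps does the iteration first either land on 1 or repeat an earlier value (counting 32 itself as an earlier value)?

32 → 3² + 2² = 13
13 → 1² + 3² = 10
10 → 1² + 0² = 1  — reached 1.
That took 3 steps.

3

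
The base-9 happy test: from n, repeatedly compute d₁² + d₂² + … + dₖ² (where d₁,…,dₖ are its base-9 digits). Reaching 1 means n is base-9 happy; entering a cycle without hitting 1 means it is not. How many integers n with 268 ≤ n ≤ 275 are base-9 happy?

268: 268 → 62 → 100 → 6 → 36 → 16 → 50 → 50  — not base-9 happy
269: 269 → 77 → 89 → 65 → 53 → 89  — not base-9 happy
270: 270 → 18 → 4 → 16 → 50 → 50  — not base-9 happy
271: 271 → 19 → 5 → 25 → 53 → 89 → 65 → 53  — not base-9 happy
272: 272 → 22 → 20 → 8 → 64 → 50 → 50  — not base-9 happy
273: 273 → 27 → 9 → 1  — base-9 happy
274: 274 → 34 → 58 → 52 → 74 → 68 → 74  — not base-9 happy
275: 275 → 43 → 65 → 53 → 89 → 65  — not base-9 happy
base-9 happy: 273

1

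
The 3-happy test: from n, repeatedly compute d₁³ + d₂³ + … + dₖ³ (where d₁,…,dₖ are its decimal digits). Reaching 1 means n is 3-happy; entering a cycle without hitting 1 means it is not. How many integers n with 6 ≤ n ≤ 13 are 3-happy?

6: 6 → 216 → 225 → 141 → 66 → 432 → 99 → 1458 → 702 → 351 → 153 → 153  — not 3-happy
7: 7 → 343 → 118 → 514 → 190 → 730 → 370 → 370  — not 3-happy
8: 8 → 512 → 134 → 92 → 737 → 713 → 371 → 371  — not 3-happy
9: 9 → 729 → 1080 → 513 → 153 → 153  — not 3-happy
10: 10 → 1  — 3-happy
11: 11 → 2 → 8 → 512 → 134 → 92 → 737 → 713 → 371 → 371  — not 3-happy
12: 12 → 9 → 729 → 1080 → 513 → 153 → 153  — not 3-happy
13: 13 → 28 → 520 → 133 → 55 → 250 → 133  — not 3-happy
3-happy: 10

1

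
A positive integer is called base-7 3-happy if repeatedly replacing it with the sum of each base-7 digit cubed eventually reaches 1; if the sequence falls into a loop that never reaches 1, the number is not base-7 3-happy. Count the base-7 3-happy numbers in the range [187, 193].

1

187: 187 → 277 → 253 → 127 → 73 → 55 → 217 → 91 → 217  — not base-7 3-happy
188: 188 → 368 → 92 → 218 → 92  — not base-7 3-happy
189: 189 → 243 → 405 → 219 → 99 → 9 → 9  — not base-7 3-happy
190: 190 → 244 → 496 → 244  — not base-7 3-happy
191: 191 → 251 → 341 → 557 → 137 → 197 → 65 → 17 → 35 → 125 → 251  — not base-7 3-happy
192: 192 → 270 → 216 → 288 → 342 → 648 → 282 → 258 → 342  — not base-7 3-happy
193: 193 → 307 → 433 → 343 → 1  — base-7 3-happy
base-7 3-happy: 193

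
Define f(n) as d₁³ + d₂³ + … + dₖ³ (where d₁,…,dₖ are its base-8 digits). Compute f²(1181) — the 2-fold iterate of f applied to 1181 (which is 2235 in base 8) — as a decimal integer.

133

1181 = (2,2,3,5)_8 → 2³ + 2³ + 3³ + 5³ = 168
168 = (2,5,0)_8 → 2³ + 5³ + 0³ = 133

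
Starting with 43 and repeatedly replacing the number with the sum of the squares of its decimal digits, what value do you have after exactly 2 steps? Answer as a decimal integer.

29

43 → 4² + 3² = 25
25 → 2² + 5² = 29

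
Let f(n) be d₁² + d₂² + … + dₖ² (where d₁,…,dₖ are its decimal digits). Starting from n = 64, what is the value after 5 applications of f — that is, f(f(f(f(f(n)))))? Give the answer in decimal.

145

64 → 6² + 4² = 52
52 → 5² + 2² = 29
29 → 2² + 9² = 85
85 → 8² + 5² = 89
89 → 8² + 9² = 145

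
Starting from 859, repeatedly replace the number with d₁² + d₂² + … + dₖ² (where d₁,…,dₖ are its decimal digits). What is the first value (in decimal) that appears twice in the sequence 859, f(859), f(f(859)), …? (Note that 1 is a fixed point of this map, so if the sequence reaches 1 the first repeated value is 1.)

859 → 8² + 5² + 9² = 64 + 25 + 81 = 170
170 → 1² + 7² + 0² = 1 + 49 + 0 = 50
50 → 5² + 0² = 25 + 0 = 25
25 → 2² + 5² = 4 + 25 = 29
29 → 2² + 9² = 4 + 81 = 85
85 → 8² + 5² = 64 + 25 = 89
89 → 8² + 9² = 64 + 81 = 145
145 → 1² + 4² + 5² = 1 + 16 + 25 = 42
42 → 4² + 2² = 16 + 4 = 20
20 → 2² + 0² = 4 + 0 = 4
4 → 4² = 16
16 → 1² + 6² = 1 + 36 = 37
37 → 3² + 7² = 9 + 49 = 58
58 → 5² + 8² = 25 + 64 = 89  — 89 already appeared earlier.

89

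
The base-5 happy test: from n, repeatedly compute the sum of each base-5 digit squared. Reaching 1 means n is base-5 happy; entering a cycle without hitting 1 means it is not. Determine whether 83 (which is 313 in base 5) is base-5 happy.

83 = (3,1,3)_5 → 3² + 1² + 3² = 9 + 1 + 9 = 19
19 = (3,4)_5 → 3² + 4² = 9 + 16 = 25
25 = (1,0,0)_5 → 1² + 0² + 0² = 1 + 0 + 0 = 1  — reached 1.

base-5 happy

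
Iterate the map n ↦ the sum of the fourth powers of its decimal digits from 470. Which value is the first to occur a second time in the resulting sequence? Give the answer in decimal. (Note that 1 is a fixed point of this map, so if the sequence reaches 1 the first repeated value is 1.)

470 → 4⁴ + 7⁴ + 0⁴ = 2657
2657 → 2⁴ + 6⁴ + 5⁴ + 7⁴ = 4338
4338 → 4⁴ + 3⁴ + 3⁴ + 8⁴ = 4514
4514 → 4⁴ + 5⁴ + 1⁴ + 4⁴ = 1138
1138 → 1⁴ + 1⁴ + 3⁴ + 8⁴ = 4179
4179 → 4⁴ + 1⁴ + 7⁴ + 9⁴ = 9219
9219 → 9⁴ + 2⁴ + 1⁴ + 9⁴ = 13139
13139 → 1⁴ + 3⁴ + 1⁴ + 3⁴ + 9⁴ = 6725
6725 → 6⁴ + 7⁴ + 2⁴ + 5⁴ = 4338  — 4338 already appeared earlier.

4338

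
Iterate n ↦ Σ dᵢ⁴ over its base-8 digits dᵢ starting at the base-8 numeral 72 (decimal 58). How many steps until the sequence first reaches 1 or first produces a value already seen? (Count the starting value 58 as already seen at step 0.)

5

58 = (7,2)_8 → 7⁴ + 2⁴ = 2401 + 16 = 2417
2417 = (4,5,6,1)_8 → 4⁴ + 5⁴ + 6⁴ + 1⁴ = 256 + 625 + 1296 + 1 = 2178
2178 = (4,2,0,2)_8 → 4⁴ + 2⁴ + 0⁴ + 2⁴ = 256 + 16 + 0 + 16 = 288
288 = (4,4,0)_8 → 4⁴ + 4⁴ + 0⁴ = 256 + 256 + 0 = 512
512 = (1,0,0,0)_8 → 1⁴ + 0⁴ + 0⁴ + 0⁴ = 1 + 0 + 0 + 0 = 1  — reached 1.
That took 5 steps.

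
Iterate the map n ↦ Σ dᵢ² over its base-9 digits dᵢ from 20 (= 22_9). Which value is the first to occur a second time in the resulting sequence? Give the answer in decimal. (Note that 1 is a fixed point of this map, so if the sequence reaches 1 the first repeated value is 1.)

20 = (2,2)_9 → 2² + 2² = 4 + 4 = 8
8 = (8)_9 → 8² = 64
64 = (7,1)_9 → 7² + 1² = 49 + 1 = 50
50 = (5,5)_9 → 5² + 5² = 25 + 25 = 50  — 50 already appeared earlier.

50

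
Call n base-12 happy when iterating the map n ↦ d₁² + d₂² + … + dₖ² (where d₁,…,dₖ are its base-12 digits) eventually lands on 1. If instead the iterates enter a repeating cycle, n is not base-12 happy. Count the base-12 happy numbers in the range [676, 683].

1

676: 676 → 96 → 64 → 41 → 34 → 104 → 128 → 164 → 66 → 61 → 26 → 8 → 64  (repeats 64)
677: 677 → 105 → 145 → 2 → 4 → 16 → 17 → 26 → 8 → 64 → 41 → 34 → 104 → 128 → 164 → 66 → 61 → 26  (repeats 26)
678: 678 → 116 → 145 → 2 → 4 → 16 → 17 → 26 → 8 → 64 → 41 → 34 → 104 → 128 → 164 → 66 → 61 → 26  (repeats 26)
679: 679 → 129 → 181 → 11 → 121 → 101 → 89 → 74 → 40 → 25 → 5 → 25  (repeats 25)
680: 680 → 144 → 1  (reaches 1)
681: 681 → 161 → 27 → 13 → 2 → 4 → 16 → 17 → 26 → 8 → 64 → 41 → 34 → 104 → 128 → 164 → 66 → 61 → 26  (repeats 26)
682: 682 → 180 → 10 → 100 → 80 → 100  (repeats 100)
683: 683 → 201 → 98 → 68 → 89 → 74 → 40 → 25 → 5 → 25  (repeats 25)
base-12 happy: 680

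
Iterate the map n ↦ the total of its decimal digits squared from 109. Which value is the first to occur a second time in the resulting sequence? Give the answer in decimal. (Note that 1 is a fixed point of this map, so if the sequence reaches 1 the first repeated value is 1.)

1

109 → 82
82 → 68
68 → 100
100 → 1  — reached the fixed point 1.
1 → 1, so 1 is the first repeated value.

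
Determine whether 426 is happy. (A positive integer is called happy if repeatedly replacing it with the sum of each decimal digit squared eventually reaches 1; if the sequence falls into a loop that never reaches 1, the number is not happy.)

not happy

426 → 4² + 2² + 6² = 16 + 4 + 36 = 56
56 → 5² + 6² = 25 + 36 = 61
61 → 6² + 1² = 36 + 1 = 37
37 → 3² + 7² = 9 + 49 = 58
58 → 5² + 8² = 25 + 64 = 89
89 → 8² + 9² = 64 + 81 = 145
145 → 1² + 4² + 5² = 1 + 16 + 25 = 42
42 → 4² + 2² = 16 + 4 = 20
20 → 2² + 0² = 4 + 0 = 4
4 → 4² = 16
16 → 1² + 6² = 1 + 36 = 37  — 37 already seen; the sequence cycles without reaching 1.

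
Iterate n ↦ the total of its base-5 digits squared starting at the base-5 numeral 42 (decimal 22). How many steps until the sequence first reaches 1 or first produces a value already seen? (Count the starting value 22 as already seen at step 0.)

5

22 = (4,2)_5 → 4² + 2² = 20
20 = (4,0)_5 → 4² + 0² = 16
16 = (3,1)_5 → 3² + 1² = 10
10 = (2,0)_5 → 2² + 0² = 4
4 = (4)_5 → 4² = 16  — 16 repeats.
That took 5 steps.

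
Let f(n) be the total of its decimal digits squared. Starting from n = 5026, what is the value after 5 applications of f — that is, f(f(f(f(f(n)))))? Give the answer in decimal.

89

5026 → 5² + 0² + 2² + 6² = 25 + 0 + 4 + 36 = 65
65 → 6² + 5² = 36 + 25 = 61
61 → 6² + 1² = 36 + 1 = 37
37 → 3² + 7² = 9 + 49 = 58
58 → 5² + 8² = 25 + 64 = 89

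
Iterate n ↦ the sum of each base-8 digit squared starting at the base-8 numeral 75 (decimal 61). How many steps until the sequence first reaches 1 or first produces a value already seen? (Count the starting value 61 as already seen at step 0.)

61 = (7,5)_8 → 7² + 5² = 74
74 = (1,1,2)_8 → 1² + 1² + 2² = 6
6 = (6)_8 → 6² = 36
36 = (4,4)_8 → 4² + 4² = 32
32 = (4,0)_8 → 4² + 0² = 16
16 = (2,0)_8 → 2² + 0² = 4
4 = (4)_8 → 4² = 16  — 16 repeats.
That took 7 steps.

7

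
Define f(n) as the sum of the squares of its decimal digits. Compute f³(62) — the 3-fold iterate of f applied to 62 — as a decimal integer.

37

62 → 6² + 2² = 36 + 4 = 40
40 → 4² + 0² = 16 + 0 = 16
16 → 1² + 6² = 1 + 36 = 37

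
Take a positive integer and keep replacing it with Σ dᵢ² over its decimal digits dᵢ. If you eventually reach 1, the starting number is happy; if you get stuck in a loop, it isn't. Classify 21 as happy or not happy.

21 → 5
5 → 25
25 → 29
29 → 85
85 → 89
89 → 145
145 → 42
42 → 20
20 → 4
4 → 16
16 → 37
37 → 58
58 → 89  — 89 already seen; the sequence cycles without reaching 1.

not happy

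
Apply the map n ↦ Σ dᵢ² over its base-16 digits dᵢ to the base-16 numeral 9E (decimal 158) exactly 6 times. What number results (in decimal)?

136

158 = (9,14)_16 → 9² + 14² = 277
277 = (1,1,5)_16 → 1² + 1² + 5² = 27
27 = (1,11)_16 → 1² + 11² = 122
122 = (7,10)_16 → 7² + 10² = 149
149 = (9,5)_16 → 9² + 5² = 106
106 = (6,10)_16 → 6² + 10² = 136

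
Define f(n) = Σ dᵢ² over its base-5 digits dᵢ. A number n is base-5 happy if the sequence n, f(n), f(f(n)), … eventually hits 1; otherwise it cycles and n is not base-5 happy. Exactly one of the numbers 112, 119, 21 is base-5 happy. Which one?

112: 112 → 24 → 32 → 6 → 2 → 4 → 16 → 10 → 4  — repeats 4 (not base-5 happy)
119: 119 → 41 → 11 → 5 → 1  — reaches 1 (base-5 happy)
21: 21 → 17 → 13 → 13  — repeats 13 (not base-5 happy)

119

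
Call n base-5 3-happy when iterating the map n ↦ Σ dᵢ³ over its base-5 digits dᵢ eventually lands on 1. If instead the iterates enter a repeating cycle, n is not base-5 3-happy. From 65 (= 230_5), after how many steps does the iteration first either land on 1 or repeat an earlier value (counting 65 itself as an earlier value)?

65 = (2,3,0)_5 → 2³ + 3³ + 0³ = 35
35 = (1,2,0)_5 → 1³ + 2³ + 0³ = 9
9 = (1,4)_5 → 1³ + 4³ = 65  — 65 repeats.
That took 3 steps.

3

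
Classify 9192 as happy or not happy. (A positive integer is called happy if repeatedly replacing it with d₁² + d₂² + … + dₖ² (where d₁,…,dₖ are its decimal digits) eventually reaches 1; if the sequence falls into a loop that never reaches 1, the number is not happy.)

9192 → 9² + 1² + 9² + 2² = 81 + 1 + 81 + 4 = 167
167 → 1² + 6² + 7² = 1 + 36 + 49 = 86
86 → 8² + 6² = 64 + 36 = 100
100 → 1² + 0² + 0² = 1 + 0 + 0 = 1  — reached 1.

happy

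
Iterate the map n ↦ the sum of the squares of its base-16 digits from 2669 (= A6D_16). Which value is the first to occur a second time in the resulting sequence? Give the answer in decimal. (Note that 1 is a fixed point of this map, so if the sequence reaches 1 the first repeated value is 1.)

1

2669 = (10,6,13)_16 → 10² + 6² + 13² = 305
305 = (1,3,1)_16 → 1² + 3² + 1² = 11
11 = (11)_16 → 11² = 121
121 = (7,9)_16 → 7² + 9² = 130
130 = (8,2)_16 → 8² + 2² = 68
68 = (4,4)_16 → 4² + 4² = 32
32 = (2,0)_16 → 2² + 0² = 4
4 = (4)_16 → 4² = 16
16 = (1,0)_16 → 1² + 0² = 1  — reached the fixed point 1.
1 → 1, so 1 is the first repeated value.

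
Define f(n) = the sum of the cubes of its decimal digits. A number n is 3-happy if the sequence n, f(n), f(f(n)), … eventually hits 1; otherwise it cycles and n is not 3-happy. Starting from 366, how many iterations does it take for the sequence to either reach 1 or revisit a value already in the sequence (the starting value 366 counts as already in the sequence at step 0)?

7

366 → 3³ + 6³ + 6³ = 459
459 → 4³ + 5³ + 9³ = 918
918 → 9³ + 1³ + 8³ = 1242
1242 → 1³ + 2³ + 4³ + 2³ = 81
81 → 8³ + 1³ = 513
513 → 5³ + 1³ + 3³ = 153
153 → 1³ + 5³ + 3³ = 153  — 153 repeats.
That took 7 steps.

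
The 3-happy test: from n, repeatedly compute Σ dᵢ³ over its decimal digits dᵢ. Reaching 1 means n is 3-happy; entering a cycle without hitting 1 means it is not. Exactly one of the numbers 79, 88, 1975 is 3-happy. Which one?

79: 79 → 1072 → 352 → 160 → 217 → 352  — repeats 352 (not 3-happy)
88: 88 → 1024 → 73 → 370 → 370  — repeats 370 (not 3-happy)
1975: 1975 → 1198 → 1243 → 100 → 1  — reaches 1 (3-happy)

1975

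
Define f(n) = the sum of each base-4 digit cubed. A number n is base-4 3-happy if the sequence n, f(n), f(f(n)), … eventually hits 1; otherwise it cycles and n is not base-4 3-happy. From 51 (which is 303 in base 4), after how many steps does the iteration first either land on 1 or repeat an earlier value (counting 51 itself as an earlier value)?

4

51 = (3,0,3)_4 → 3³ + 0³ + 3³ = 27 + 0 + 27 = 54
54 = (3,1,2)_4 → 3³ + 1³ + 2³ = 27 + 1 + 8 = 36
36 = (2,1,0)_4 → 2³ + 1³ + 0³ = 8 + 1 + 0 = 9
9 = (2,1)_4 → 2³ + 1³ = 8 + 1 = 9  — 9 repeats.
That took 4 steps.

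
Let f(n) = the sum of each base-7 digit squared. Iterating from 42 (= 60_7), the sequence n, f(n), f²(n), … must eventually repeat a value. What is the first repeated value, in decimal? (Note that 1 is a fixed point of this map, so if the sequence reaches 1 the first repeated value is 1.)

10

42 = (6,0)_7 → 6² + 0² = 36 + 0 = 36
36 = (5,1)_7 → 5² + 1² = 25 + 1 = 26
26 = (3,5)_7 → 3² + 5² = 9 + 25 = 34
34 = (4,6)_7 → 4² + 6² = 16 + 36 = 52
52 = (1,0,3)_7 → 1² + 0² + 3² = 1 + 0 + 9 = 10
10 = (1,3)_7 → 1² + 3² = 1 + 9 = 10  — 10 already appeared earlier.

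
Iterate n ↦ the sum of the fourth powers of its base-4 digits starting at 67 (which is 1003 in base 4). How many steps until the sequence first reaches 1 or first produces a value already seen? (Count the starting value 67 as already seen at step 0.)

6

67 = (1,0,0,3)_4 → 1⁴ + 0⁴ + 0⁴ + 3⁴ = 82
82 = (1,1,0,2)_4 → 1⁴ + 1⁴ + 0⁴ + 2⁴ = 18
18 = (1,0,2)_4 → 1⁴ + 0⁴ + 2⁴ = 17
17 = (1,0,1)_4 → 1⁴ + 0⁴ + 1⁴ = 2
2 = (2)_4 → 2⁴ = 16
16 = (1,0,0)_4 → 1⁴ + 0⁴ + 0⁴ = 1  — reached 1.
That took 6 steps.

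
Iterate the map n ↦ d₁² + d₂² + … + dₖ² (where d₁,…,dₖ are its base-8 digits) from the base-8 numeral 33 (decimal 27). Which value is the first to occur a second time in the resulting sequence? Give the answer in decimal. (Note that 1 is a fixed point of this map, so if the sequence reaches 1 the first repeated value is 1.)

27 = (3,3)_8 → 3² + 3² = 9 + 9 = 18
18 = (2,2)_8 → 2² + 2² = 4 + 4 = 8
8 = (1,0)_8 → 1² + 0² = 1 + 0 = 1  — reached the fixed point 1.
1 → 1, so 1 is the first repeated value.

1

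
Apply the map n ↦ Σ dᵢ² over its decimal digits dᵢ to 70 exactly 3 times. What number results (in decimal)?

70 → 7² + 0² = 49 + 0 = 49
49 → 4² + 9² = 16 + 81 = 97
97 → 9² + 7² = 81 + 49 = 130

130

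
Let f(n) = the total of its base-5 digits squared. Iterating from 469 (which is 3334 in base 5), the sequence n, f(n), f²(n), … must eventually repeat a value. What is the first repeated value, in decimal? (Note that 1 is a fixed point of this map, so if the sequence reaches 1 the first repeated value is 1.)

469 = (3,3,3,4)_5 → 3² + 3² + 3² + 4² = 43
43 = (1,3,3)_5 → 1² + 3² + 3² = 19
19 = (3,4)_5 → 3² + 4² = 25
25 = (1,0,0)_5 → 1² + 0² + 0² = 1  — reached the fixed point 1.
1 → 1, so 1 is the first repeated value.

1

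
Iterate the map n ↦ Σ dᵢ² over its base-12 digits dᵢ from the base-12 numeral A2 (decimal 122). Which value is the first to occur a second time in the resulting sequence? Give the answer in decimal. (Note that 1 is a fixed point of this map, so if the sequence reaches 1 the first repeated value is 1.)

122 = (10,2)_12 → 10² + 2² = 104
104 = (8,8)_12 → 8² + 8² = 128
128 = (10,8)_12 → 10² + 8² = 164
164 = (1,1,8)_12 → 1² + 1² + 8² = 66
66 = (5,6)_12 → 5² + 6² = 61
61 = (5,1)_12 → 5² + 1² = 26
26 = (2,2)_12 → 2² + 2² = 8
8 = (8)_12 → 8² = 64
64 = (5,4)_12 → 5² + 4² = 41
41 = (3,5)_12 → 3² + 5² = 34
34 = (2,10)_12 → 2² + 10² = 104  — 104 already appeared earlier.

104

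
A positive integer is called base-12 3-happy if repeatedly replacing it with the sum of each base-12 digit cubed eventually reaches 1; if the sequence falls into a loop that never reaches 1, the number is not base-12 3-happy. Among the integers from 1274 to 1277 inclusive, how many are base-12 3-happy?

3

1274: 1274 → 1520 → 1728 → 1  (reaches 1)
1275: 1275 → 1539 → 1539  (repeats 1539)
1276: 1276 → 1576 → 2395 → 751 → 476 → 566 → 1366 → 1854 → 1217 → 762 → 368 → 736 → 190 → 1028 → 856 → 1520 → 1728 → 1  (reaches 1)
1277: 1277 → 1637 → 1520 → 1728 → 1  (reaches 1)
base-12 3-happy: 1274, 1276, 1277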